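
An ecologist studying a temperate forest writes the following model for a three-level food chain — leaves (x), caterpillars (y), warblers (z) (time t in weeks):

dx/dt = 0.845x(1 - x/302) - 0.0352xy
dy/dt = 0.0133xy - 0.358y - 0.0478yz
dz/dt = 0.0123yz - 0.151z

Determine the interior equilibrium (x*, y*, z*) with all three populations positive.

x* ≈ 148, y* ≈ 12.3, z* ≈ 33.6

From dz/dt = 0: 0.0123y* = 0.151, so y* = 12.3.
From dx/dt = 0: 0.845(1 - x*/302) = 0.0352·12.3, giving x* = 302·(1 - 0.511) = 148.
From dy/dt = 0: 0.0133·148 - 0.358 = 0.0478z*, so z* = 1.6/0.0478 = 33.6.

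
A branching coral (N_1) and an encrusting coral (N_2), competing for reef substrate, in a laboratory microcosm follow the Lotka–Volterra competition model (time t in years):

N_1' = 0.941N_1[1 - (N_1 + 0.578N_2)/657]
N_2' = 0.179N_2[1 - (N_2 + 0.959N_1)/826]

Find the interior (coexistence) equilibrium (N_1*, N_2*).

N_1* ≈ 403, N_2* ≈ 440

Setting both brackets to zero gives the nullclines N_1 + 0.578N_2 = 657 and 0.959N_1 + N_2 = 826.
Substituting N_2 = 826 - 0.959N_1 into the first: N_1(1 - 0.578·0.959) = 657 - 0.578·826.
So N_1* = 180/0.446 = 403, and then N_2* = 826 - 0.959·403 = 440.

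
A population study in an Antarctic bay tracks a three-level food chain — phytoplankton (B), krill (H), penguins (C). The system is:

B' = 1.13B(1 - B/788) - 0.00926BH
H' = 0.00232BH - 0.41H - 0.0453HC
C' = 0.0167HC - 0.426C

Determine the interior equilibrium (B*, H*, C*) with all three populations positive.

From dC/dt = 0: 0.0167H* = 0.426, so H* = 25.5.
From dB/dt = 0: 1.13(1 - B*/788) = 0.00926·25.5, giving B* = 788·(1 - 0.209) = 623.
From dH/dt = 0: 0.00232·623 - 0.41 = 0.0453C*, so C* = 1.04/0.0453 = 22.9.

B* ≈ 623, H* ≈ 25.5, C* ≈ 22.9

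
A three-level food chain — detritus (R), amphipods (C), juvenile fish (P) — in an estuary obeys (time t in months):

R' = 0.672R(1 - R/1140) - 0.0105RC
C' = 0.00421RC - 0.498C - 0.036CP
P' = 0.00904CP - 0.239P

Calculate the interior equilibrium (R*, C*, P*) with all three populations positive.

R* ≈ 669, C* ≈ 26.4, P* ≈ 64.4

From dP/dt = 0: 0.00904C* = 0.239, so C* = 26.4.
From dR/dt = 0: 0.672(1 - R*/1140) = 0.0105·26.4, giving R* = 1140·(1 - 0.413) = 669.
From dC/dt = 0: 0.00421·669 - 0.498 = 0.036P*, so P* = 2.32/0.036 = 64.4.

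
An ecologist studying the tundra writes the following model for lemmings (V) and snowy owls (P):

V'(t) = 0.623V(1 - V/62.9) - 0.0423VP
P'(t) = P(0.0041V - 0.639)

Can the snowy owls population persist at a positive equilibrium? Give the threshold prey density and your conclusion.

The predator equation gives dP/dt > 0 only when V > 0.639/0.0041 = 156.
Without the predator, V → K = 62.9. Since 62.9 < 156, the predator cannot invade.

Threshold V = 156; K < 156, so no, the predator goes extinct.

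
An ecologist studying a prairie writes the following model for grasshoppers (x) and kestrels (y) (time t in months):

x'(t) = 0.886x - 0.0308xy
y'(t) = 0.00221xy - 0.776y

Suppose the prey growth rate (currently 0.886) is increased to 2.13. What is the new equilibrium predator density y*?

At the interior fixed point, setting dx/dt = 0 with x > 0 fixes y* = (prey growth rate)/(xy coefficient) — independent of the other coefficients.
With the change, y* = 2.13/0.0308 = 69.2; it rises from 28.8.

y* ≈ 69.2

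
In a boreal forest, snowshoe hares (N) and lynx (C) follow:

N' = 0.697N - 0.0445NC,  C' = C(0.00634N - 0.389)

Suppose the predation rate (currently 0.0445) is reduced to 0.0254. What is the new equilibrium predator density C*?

At the interior fixed point, setting dN/dt = 0 with N > 0 fixes C* = (prey growth rate)/(NC coefficient) — independent of the other coefficients.
With the change, C* = 0.697/0.0254 = 27.4; it rises from 15.7.

C* ≈ 27.4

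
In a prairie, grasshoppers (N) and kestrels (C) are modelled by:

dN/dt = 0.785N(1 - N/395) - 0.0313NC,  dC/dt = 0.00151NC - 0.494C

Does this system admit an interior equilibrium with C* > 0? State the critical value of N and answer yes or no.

Threshold N = 327; K > 327, so yes, the predator persists.

The predator equation gives dC/dt > 0 only when N > 0.494/0.00151 = 327.
Without the predator, N → K = 395. Since 395 > 327, the predator can invade and persist.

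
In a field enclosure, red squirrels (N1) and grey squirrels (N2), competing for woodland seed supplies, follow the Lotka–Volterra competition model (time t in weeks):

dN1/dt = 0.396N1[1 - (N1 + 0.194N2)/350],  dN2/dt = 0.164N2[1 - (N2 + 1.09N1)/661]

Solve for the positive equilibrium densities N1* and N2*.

Setting both brackets to zero gives the nullclines N1 + 0.194N2 = 350 and 1.09N1 + N2 = 661.
Substituting N2 = 661 - 1.09N1 into the first: N1(1 - 0.194·1.09) = 350 - 0.194·661.
So N1* = 222/0.789 = 281, and then N2* = 661 - 1.09·281 = 354.

N1* ≈ 281, N2* ≈ 354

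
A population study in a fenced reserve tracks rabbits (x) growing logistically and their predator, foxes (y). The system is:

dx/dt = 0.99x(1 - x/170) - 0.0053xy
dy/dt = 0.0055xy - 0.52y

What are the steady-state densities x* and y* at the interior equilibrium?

x* ≈ 94.5, y* ≈ 82.9

From dy/dt = 0 with y > 0: 0.0055x* = 0.52, so x* = 94.5.
Substitute into dx/dt = 0: 0.99(1 - 94.5/170) = 0.0053y*.
The bracket is 0.444, giving y* = 0.439/0.0053 = 82.9.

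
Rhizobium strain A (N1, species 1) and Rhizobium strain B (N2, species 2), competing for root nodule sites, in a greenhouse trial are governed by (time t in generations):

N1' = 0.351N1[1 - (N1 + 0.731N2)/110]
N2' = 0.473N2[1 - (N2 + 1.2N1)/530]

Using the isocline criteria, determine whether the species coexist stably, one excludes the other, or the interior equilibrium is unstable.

species 2 excludes species 1

Compare the nullcline intercepts: K1/α12 = 110/0.731 = 150 < K2 = 530; K2/α21 = 530/1.2 = 442 > K1 = 110.
Since the inequalities point opposite ways, species 2 can invade but species 1 cannot.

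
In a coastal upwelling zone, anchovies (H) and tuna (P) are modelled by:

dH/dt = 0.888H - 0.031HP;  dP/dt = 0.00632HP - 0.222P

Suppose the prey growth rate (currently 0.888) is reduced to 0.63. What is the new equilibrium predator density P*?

At the interior fixed point, setting dH/dt = 0 with H > 0 fixes P* = (prey growth rate)/(HP coefficient) — independent of the other coefficients.
With the change, P* = 0.63/0.031 = 20.3; it falls from 28.6.

P* ≈ 20.3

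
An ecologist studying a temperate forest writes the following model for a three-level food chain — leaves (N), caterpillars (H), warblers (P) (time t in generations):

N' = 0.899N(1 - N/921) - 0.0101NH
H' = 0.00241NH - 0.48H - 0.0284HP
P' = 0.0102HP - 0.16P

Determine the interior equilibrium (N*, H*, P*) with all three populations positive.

From dP/dt = 0: 0.0102H* = 0.16, so H* = 15.7.
From dN/dt = 0: 0.899(1 - N*/921) = 0.0101·15.7, giving N* = 921·(1 - 0.176) = 759.
From dH/dt = 0: 0.00241·759 - 0.48 = 0.0284P*, so P* = 1.35/0.0284 = 47.5.

N* ≈ 759, H* ≈ 15.7, P* ≈ 47.5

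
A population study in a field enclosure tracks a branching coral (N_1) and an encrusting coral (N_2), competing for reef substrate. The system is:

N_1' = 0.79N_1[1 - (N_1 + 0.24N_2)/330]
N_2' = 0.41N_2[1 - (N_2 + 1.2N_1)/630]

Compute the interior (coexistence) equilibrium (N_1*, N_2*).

N_1* ≈ 251, N_2* ≈ 329

Setting both brackets to zero gives the nullclines N_1 + 0.24N_2 = 330 and 1.2N_1 + N_2 = 630.
Substituting N_2 = 630 - 1.2N_1 into the first: N_1(1 - 0.24·1.2) = 330 - 0.24·630.
So N_1* = 179/0.712 = 251, and then N_2* = 630 - 1.2·251 = 329.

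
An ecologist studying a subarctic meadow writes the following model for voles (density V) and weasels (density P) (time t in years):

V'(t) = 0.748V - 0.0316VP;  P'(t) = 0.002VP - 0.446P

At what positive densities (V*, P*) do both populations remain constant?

V* ≈ 223, P* ≈ 23.7

Set dP/dt = 0 with P > 0: 0.002V - 0.446 = 0, so V* = 0.446/0.002 = 223.
Set dV/dt = 0 with V > 0: 0.748 - 0.0316P = 0, so P* = 0.748/0.0316 = 23.7.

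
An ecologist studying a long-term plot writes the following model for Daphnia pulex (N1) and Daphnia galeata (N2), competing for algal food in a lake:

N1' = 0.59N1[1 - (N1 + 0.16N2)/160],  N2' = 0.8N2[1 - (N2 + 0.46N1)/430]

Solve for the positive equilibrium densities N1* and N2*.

N1* ≈ 98.4, N2* ≈ 385

Setting both brackets to zero gives the nullclines N1 + 0.16N2 = 160 and 0.46N1 + N2 = 430.
Substituting N2 = 430 - 0.46N1 into the first: N1(1 - 0.16·0.46) = 160 - 0.16·430.
So N1* = 91.2/0.926 = 98.4, and then N2* = 430 - 0.46·98.4 = 385.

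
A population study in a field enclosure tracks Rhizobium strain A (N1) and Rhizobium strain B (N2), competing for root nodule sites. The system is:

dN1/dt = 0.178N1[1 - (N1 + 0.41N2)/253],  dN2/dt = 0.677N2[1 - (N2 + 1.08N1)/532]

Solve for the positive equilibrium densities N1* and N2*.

Setting both brackets to zero gives the nullclines N1 + 0.41N2 = 253 and 1.08N1 + N2 = 532.
Substituting N2 = 532 - 1.08N1 into the first: N1(1 - 0.41·1.08) = 253 - 0.41·532.
So N1* = 34.9/0.557 = 62.6, and then N2* = 532 - 1.08·62.6 = 464.

N1* ≈ 62.6, N2* ≈ 464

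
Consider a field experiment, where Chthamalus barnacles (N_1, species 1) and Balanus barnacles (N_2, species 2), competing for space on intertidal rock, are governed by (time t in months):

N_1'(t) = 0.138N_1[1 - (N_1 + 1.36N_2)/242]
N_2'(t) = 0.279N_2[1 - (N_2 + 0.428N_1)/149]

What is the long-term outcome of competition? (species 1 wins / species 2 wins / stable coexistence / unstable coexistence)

Compare the nullcline intercepts: K1/α12 = 242/1.36 = 178 > K2 = 149; K2/α21 = 149/0.428 = 348 > K1 = 242.
Since both inequalities hold, each species can invade when rare, so the interior equilibrium is stable.

stable coexistence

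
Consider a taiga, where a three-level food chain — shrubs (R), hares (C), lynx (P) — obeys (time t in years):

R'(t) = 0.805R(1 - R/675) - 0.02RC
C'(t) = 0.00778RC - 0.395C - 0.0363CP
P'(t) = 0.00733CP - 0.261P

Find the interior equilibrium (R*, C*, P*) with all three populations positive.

R* ≈ 77.9, C* ≈ 35.6, P* ≈ 5.81

From dP/dt = 0: 0.00733C* = 0.261, so C* = 35.6.
From dR/dt = 0: 0.805(1 - R*/675) = 0.02·35.6, giving R* = 675·(1 - 0.885) = 77.9.
From dC/dt = 0: 0.00778·77.9 - 0.395 = 0.0363P*, so P* = 0.211/0.0363 = 5.81.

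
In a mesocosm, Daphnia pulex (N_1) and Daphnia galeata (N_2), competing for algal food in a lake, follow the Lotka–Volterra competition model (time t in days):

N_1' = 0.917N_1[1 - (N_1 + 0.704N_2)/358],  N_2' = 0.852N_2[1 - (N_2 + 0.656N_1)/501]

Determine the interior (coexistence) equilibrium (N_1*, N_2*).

N_1* ≈ 9.84, N_2* ≈ 495

Setting both brackets to zero gives the nullclines N_1 + 0.704N_2 = 358 and 0.656N_1 + N_2 = 501.
Substituting N_2 = 501 - 0.656N_1 into the first: N_1(1 - 0.704·0.656) = 358 - 0.704·501.
So N_1* = 5.3/0.538 = 9.84, and then N_2* = 501 - 0.656·9.84 = 495.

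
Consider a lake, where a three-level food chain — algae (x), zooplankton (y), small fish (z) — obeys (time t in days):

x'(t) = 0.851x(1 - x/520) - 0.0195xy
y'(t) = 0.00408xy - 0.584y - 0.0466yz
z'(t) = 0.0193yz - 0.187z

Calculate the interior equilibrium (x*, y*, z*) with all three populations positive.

From dz/dt = 0: 0.0193y* = 0.187, so y* = 9.69.
From dx/dt = 0: 0.851(1 - x*/520) = 0.0195·9.69, giving x* = 520·(1 - 0.222) = 405.
From dy/dt = 0: 0.00408·405 - 0.584 = 0.0466z*, so z* = 1.07/0.0466 = 22.9.

x* ≈ 405, y* ≈ 9.69, z* ≈ 22.9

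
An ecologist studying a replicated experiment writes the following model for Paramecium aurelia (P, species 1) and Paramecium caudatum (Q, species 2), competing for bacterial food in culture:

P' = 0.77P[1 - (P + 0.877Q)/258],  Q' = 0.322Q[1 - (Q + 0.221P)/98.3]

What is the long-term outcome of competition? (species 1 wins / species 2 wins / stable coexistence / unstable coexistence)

Compare the nullcline intercepts: K1/α12 = 258/0.877 = 294 > K2 = 98.3; K2/α21 = 98.3/0.221 = 445 > K1 = 258.
Since both inequalities hold, each species can invade when rare, so the interior equilibrium is stable.

stable coexistence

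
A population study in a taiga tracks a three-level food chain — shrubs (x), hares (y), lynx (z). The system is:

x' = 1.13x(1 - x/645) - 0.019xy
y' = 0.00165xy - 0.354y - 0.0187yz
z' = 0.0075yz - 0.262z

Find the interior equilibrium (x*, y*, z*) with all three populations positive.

From dz/dt = 0: 0.0075y* = 0.262, so y* = 34.9.
From dx/dt = 0: 1.13(1 - x*/645) = 0.019·34.9, giving x* = 645·(1 - 0.587) = 266.
From dy/dt = 0: 0.00165·266 - 0.354 = 0.0187z*, so z* = 0.0851/0.0187 = 4.55.

x* ≈ 266, y* ≈ 34.9, z* ≈ 4.55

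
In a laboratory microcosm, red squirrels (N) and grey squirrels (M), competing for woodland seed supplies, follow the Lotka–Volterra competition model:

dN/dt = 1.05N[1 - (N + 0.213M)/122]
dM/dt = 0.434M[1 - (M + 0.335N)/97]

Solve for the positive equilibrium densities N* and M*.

Setting both brackets to zero gives the nullclines N + 0.213M = 122 and 0.335N + M = 97.
Substituting M = 97 - 0.335N into the first: N(1 - 0.213·0.335) = 122 - 0.213·97.
So N* = 101/0.929 = 109, and then M* = 97 - 0.335·109 = 60.4.

N* ≈ 109, M* ≈ 60.4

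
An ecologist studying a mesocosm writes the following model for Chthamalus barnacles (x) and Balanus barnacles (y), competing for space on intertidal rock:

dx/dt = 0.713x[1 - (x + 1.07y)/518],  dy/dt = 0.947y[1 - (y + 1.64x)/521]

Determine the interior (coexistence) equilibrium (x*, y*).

x* ≈ 52.3, y* ≈ 435

Setting both brackets to zero gives the nullclines x + 1.07y = 518 and 1.64x + y = 521.
Substituting y = 521 - 1.64x into the first: x(1 - 1.07·1.64) = 518 - 1.07·521.
So x* = -39.5/-0.755 = 52.3, and then y* = 521 - 1.64·52.3 = 435.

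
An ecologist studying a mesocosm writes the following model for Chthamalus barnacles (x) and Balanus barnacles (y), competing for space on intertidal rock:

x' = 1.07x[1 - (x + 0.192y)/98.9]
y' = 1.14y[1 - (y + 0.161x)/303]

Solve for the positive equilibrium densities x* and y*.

Setting both brackets to zero gives the nullclines x + 0.192y = 98.9 and 0.161x + y = 303.
Substituting y = 303 - 0.161x into the first: x(1 - 0.192·0.161) = 98.9 - 0.192·303.
So x* = 40.7/0.969 = 42, and then y* = 303 - 0.161·42 = 296.

x* ≈ 42, y* ≈ 296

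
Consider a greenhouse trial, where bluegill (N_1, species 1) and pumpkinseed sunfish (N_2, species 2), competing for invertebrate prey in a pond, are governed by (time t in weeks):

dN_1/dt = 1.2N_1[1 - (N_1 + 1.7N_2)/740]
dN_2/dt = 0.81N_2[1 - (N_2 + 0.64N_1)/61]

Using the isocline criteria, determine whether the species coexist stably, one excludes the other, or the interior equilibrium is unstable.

Compare the nullcline intercepts: K1/α12 = 740/1.7 = 435 > K2 = 61; K2/α21 = 61/0.64 = 95.3 < K1 = 740.
Since the inequalities point opposite ways, species 1 can invade but species 2 cannot.

species 1 excludes species 2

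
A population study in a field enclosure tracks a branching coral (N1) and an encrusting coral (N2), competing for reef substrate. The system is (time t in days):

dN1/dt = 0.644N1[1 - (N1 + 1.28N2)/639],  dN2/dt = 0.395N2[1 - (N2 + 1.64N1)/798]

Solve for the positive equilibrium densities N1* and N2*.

N1* ≈ 348, N2* ≈ 227

Setting both brackets to zero gives the nullclines N1 + 1.28N2 = 639 and 1.64N1 + N2 = 798.
Substituting N2 = 798 - 1.64N1 into the first: N1(1 - 1.28·1.64) = 639 - 1.28·798.
So N1* = -382/-1.1 = 348, and then N2* = 798 - 1.64·348 = 227.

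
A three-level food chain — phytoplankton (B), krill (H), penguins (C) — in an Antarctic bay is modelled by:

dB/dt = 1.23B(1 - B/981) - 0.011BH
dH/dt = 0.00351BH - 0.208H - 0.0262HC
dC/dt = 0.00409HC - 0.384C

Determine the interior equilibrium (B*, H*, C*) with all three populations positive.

From dC/dt = 0: 0.00409H* = 0.384, so H* = 93.9.
From dB/dt = 0: 1.23(1 - B*/981) = 0.011·93.9, giving B* = 981·(1 - 0.84) = 157.
From dH/dt = 0: 0.00351·157 - 0.208 = 0.0262C*, so C* = 0.344/0.0262 = 13.1.

B* ≈ 157, H* ≈ 93.9, C* ≈ 13.1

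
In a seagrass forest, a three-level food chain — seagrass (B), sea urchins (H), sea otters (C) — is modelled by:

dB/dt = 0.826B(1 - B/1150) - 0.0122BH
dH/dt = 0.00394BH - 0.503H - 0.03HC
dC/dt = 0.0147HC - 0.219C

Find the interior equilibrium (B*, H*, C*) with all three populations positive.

From dC/dt = 0: 0.0147H* = 0.219, so H* = 14.9.
From dB/dt = 0: 0.826(1 - B*/1150) = 0.0122·14.9, giving B* = 1150·(1 - 0.22) = 897.
From dH/dt = 0: 0.00394·897 - 0.503 = 0.03C*, so C* = 3.03/0.03 = 101.

B* ≈ 897, H* ≈ 14.9, C* ≈ 101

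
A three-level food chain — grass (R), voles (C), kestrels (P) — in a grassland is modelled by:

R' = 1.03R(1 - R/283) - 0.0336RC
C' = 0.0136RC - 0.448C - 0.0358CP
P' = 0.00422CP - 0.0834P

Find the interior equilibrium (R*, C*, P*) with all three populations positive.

From dP/dt = 0: 0.00422C* = 0.0834, so C* = 19.8.
From dR/dt = 0: 1.03(1 - R*/283) = 0.0336·19.8, giving R* = 283·(1 - 0.645) = 101.
From dC/dt = 0: 0.0136·101 - 0.448 = 0.0358P*, so P* = 0.919/0.0358 = 25.7.

R* ≈ 101, C* ≈ 19.8, P* ≈ 25.7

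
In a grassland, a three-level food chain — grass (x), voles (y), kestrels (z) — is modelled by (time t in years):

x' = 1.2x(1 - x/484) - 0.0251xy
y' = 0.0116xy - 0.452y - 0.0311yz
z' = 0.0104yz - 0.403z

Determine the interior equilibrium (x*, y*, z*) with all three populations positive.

From dz/dt = 0: 0.0104y* = 0.403, so y* = 38.8.
From dx/dt = 0: 1.2(1 - x*/484) = 0.0251·38.8, giving x* = 484·(1 - 0.811) = 91.7.
From dy/dt = 0: 0.0116·91.7 - 0.452 = 0.0311z*, so z* = 0.612/0.0311 = 19.7.

x* ≈ 91.7, y* ≈ 38.8, z* ≈ 19.7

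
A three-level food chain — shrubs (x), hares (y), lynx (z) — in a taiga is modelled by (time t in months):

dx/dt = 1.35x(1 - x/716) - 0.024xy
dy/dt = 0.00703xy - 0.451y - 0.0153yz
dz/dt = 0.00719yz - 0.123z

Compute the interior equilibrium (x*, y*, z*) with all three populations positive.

x* ≈ 498, y* ≈ 17.1, z* ≈ 199

From dz/dt = 0: 0.00719y* = 0.123, so y* = 17.1.
From dx/dt = 0: 1.35(1 - x*/716) = 0.024·17.1, giving x* = 716·(1 - 0.304) = 498.
From dy/dt = 0: 0.00703·498 - 0.451 = 0.0153z*, so z* = 3.05/0.0153 = 199.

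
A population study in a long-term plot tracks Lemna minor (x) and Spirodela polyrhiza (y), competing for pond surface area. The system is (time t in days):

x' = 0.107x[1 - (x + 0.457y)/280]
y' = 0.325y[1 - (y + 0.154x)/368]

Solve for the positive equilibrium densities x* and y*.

x* ≈ 120, y* ≈ 349

Setting both brackets to zero gives the nullclines x + 0.457y = 280 and 0.154x + y = 368.
Substituting y = 368 - 0.154x into the first: x(1 - 0.457·0.154) = 280 - 0.457·368.
So x* = 112/0.93 = 120, and then y* = 368 - 0.154·120 = 349.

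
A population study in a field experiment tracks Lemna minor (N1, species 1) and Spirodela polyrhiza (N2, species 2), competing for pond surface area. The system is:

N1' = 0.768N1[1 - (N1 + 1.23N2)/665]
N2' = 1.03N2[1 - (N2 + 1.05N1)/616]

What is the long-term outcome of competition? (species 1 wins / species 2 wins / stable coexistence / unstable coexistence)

Compare the nullcline intercepts: K1/α12 = 665/1.23 = 541 < K2 = 616; K2/α21 = 616/1.05 = 587 < K1 = 665.
Since both are reversed, neither can invade when rare; the interior point is a saddle.

unstable coexistence (outcome depends on initial conditions)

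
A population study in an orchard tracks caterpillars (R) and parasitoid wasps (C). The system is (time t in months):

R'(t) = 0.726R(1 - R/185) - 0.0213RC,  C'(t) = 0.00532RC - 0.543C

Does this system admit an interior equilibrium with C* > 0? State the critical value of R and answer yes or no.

Threshold R = 102; K > 102, so yes, the predator persists.

The predator equation gives dC/dt > 0 only when R > 0.543/0.00532 = 102.
Without the predator, R → K = 185. Since 185 > 102, the predator can invade and persist.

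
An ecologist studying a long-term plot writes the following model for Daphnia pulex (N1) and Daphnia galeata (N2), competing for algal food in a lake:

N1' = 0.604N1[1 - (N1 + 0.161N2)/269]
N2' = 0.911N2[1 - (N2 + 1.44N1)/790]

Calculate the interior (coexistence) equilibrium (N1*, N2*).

N1* ≈ 185, N2* ≈ 524

Setting both brackets to zero gives the nullclines N1 + 0.161N2 = 269 and 1.44N1 + N2 = 790.
Substituting N2 = 790 - 1.44N1 into the first: N1(1 - 0.161·1.44) = 269 - 0.161·790.
So N1* = 142/0.768 = 185, and then N2* = 790 - 1.44·185 = 524.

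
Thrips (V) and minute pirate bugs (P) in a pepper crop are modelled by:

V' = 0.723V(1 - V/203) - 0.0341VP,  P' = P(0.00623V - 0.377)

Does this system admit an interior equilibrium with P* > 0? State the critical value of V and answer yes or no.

The predator equation gives dP/dt > 0 only when V > 0.377/0.00623 = 60.5.
Without the predator, V → K = 203. Since 203 > 60.5, the predator can invade and persist.

Threshold V = 60.5; K > 60.5, so yes, the predator persists.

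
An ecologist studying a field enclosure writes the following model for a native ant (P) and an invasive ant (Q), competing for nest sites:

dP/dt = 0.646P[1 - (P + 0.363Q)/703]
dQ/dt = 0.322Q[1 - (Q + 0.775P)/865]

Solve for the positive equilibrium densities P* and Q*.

P* ≈ 541, Q* ≈ 446

Setting both brackets to zero gives the nullclines P + 0.363Q = 703 and 0.775P + Q = 865.
Substituting Q = 865 - 0.775P into the first: P(1 - 0.363·0.775) = 703 - 0.363·865.
So P* = 389/0.719 = 541, and then Q* = 865 - 0.775·541 = 446.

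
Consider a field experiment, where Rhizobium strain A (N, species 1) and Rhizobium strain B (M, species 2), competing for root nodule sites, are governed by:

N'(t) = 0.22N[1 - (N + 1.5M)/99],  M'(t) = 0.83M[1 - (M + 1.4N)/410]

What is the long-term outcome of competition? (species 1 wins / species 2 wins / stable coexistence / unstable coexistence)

species 2 excludes species 1

Compare the nullcline intercepts: K1/α12 = 99/1.5 = 66 < K2 = 410; K2/α21 = 410/1.4 = 293 > K1 = 99.
Since the inequalities point opposite ways, species 2 can invade but species 1 cannot.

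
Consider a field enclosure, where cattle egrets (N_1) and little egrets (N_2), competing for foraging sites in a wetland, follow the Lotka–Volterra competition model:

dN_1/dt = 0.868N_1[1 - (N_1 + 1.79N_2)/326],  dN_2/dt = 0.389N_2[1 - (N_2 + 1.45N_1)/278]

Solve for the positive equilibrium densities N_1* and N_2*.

N_1* ≈ 108, N_2* ≈ 122

Setting both brackets to zero gives the nullclines N_1 + 1.79N_2 = 326 and 1.45N_1 + N_2 = 278.
Substituting N_2 = 278 - 1.45N_1 into the first: N_1(1 - 1.79·1.45) = 326 - 1.79·278.
So N_1* = -172/-1.6 = 108, and then N_2* = 278 - 1.45·108 = 122.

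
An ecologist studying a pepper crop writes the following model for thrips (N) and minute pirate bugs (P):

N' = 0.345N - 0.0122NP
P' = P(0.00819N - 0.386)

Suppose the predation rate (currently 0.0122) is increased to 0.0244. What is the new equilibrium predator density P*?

At the interior fixed point, setting dN/dt = 0 with N > 0 fixes P* = (prey growth rate)/(NP coefficient) — independent of the other coefficients.
With the change, P* = 0.345/0.0244 = 14.1; it falls from 28.3.

P* ≈ 14.1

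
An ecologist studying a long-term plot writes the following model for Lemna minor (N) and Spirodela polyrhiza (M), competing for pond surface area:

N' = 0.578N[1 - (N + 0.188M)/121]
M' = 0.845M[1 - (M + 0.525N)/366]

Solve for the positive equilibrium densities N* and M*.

Setting both brackets to zero gives the nullclines N + 0.188M = 121 and 0.525N + M = 366.
Substituting M = 366 - 0.525N into the first: N(1 - 0.188·0.525) = 121 - 0.188·366.
So N* = 52.2/0.901 = 57.9, and then M* = 366 - 0.525·57.9 = 336.

N* ≈ 57.9, M* ≈ 336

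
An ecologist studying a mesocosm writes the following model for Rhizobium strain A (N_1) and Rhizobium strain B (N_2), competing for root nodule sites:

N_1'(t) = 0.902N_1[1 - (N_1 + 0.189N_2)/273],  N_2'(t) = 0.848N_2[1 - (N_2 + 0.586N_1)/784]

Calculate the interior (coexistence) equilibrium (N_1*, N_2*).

N_1* ≈ 140, N_2* ≈ 702

Setting both brackets to zero gives the nullclines N_1 + 0.189N_2 = 273 and 0.586N_1 + N_2 = 784.
Substituting N_2 = 784 - 0.586N_1 into the first: N_1(1 - 0.189·0.586) = 273 - 0.189·784.
So N_1* = 125/0.889 = 140, and then N_2* = 784 - 0.586·140 = 702.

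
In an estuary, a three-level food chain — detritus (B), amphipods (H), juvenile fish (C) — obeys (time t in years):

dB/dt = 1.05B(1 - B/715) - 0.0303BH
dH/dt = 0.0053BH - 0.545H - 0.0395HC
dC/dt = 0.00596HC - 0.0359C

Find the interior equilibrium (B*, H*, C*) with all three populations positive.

B* ≈ 591, H* ≈ 6.02, C* ≈ 65.5

From dC/dt = 0: 0.00596H* = 0.0359, so H* = 6.02.
From dB/dt = 0: 1.05(1 - B*/715) = 0.0303·6.02, giving B* = 715·(1 - 0.174) = 591.
From dH/dt = 0: 0.0053·591 - 0.545 = 0.0395C*, so C* = 2.59/0.0395 = 65.5.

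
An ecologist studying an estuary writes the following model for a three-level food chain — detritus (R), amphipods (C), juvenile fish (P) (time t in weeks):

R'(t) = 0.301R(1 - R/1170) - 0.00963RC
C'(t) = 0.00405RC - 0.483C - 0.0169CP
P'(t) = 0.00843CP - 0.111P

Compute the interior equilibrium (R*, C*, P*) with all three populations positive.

From dP/dt = 0: 0.00843C* = 0.111, so C* = 13.2.
From dR/dt = 0: 0.301(1 - R*/1170) = 0.00963·13.2, giving R* = 1170·(1 - 0.421) = 677.
From dC/dt = 0: 0.00405·677 - 0.483 = 0.0169P*, so P* = 2.26/0.0169 = 134.

R* ≈ 677, C* ≈ 13.2, P* ≈ 134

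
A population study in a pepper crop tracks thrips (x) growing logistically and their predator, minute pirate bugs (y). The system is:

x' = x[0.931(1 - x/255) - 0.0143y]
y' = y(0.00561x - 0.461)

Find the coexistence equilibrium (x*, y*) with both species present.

From dy/dt = 0 with y > 0: 0.00561x* = 0.461, so x* = 82.2.
Substitute into dx/dt = 0: 0.931(1 - 82.2/255) = 0.0143y*.
The bracket is 0.678, giving y* = 0.631/0.0143 = 44.1.

x* ≈ 82.2, y* ≈ 44.1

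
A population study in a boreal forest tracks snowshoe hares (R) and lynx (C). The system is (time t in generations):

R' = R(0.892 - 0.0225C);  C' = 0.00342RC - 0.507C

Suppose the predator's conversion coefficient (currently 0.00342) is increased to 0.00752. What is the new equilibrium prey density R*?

R* ≈ 67.4

At the interior fixed point, setting dC/dt = 0 with C > 0 fixes R* = (predator death rate)/(RC coefficient) — independent of the other coefficients.
With the change, R* = 0.507/0.00752 = 67.4; it falls from 148.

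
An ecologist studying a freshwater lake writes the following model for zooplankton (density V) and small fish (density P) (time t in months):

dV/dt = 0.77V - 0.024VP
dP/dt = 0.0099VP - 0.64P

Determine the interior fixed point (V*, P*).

V* ≈ 64.6, P* ≈ 32.1

Set dP/dt = 0 with P > 0: 0.0099V - 0.64 = 0, so V* = 0.64/0.0099 = 64.6.
Set dV/dt = 0 with V > 0: 0.77 - 0.024P = 0, so P* = 0.77/0.024 = 32.1.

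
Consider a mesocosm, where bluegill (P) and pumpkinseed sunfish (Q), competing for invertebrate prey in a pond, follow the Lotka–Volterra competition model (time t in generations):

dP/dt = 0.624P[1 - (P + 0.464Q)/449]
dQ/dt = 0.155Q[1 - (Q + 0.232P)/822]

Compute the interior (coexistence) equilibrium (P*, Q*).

Setting both brackets to zero gives the nullclines P + 0.464Q = 449 and 0.232P + Q = 822.
Substituting Q = 822 - 0.232P into the first: P(1 - 0.464·0.232) = 449 - 0.464·822.
So P* = 67.6/0.892 = 75.7, and then Q* = 822 - 0.232·75.7 = 804.

P* ≈ 75.7, Q* ≈ 804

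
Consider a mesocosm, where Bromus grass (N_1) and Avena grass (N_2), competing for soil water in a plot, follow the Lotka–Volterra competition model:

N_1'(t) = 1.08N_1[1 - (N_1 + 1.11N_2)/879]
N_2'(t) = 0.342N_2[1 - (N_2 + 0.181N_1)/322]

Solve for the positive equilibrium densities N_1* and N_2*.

N_1* ≈ 653, N_2* ≈ 204

Setting both brackets to zero gives the nullclines N_1 + 1.11N_2 = 879 and 0.181N_1 + N_2 = 322.
Substituting N_2 = 322 - 0.181N_1 into the first: N_1(1 - 1.11·0.181) = 879 - 1.11·322.
So N_1* = 522/0.799 = 653, and then N_2* = 322 - 0.181·653 = 204.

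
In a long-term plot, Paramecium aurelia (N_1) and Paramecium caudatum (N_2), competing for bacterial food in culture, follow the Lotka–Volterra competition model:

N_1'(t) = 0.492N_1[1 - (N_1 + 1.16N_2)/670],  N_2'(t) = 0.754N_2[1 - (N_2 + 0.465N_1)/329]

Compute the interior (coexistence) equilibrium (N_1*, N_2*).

Setting both brackets to zero gives the nullclines N_1 + 1.16N_2 = 670 and 0.465N_1 + N_2 = 329.
Substituting N_2 = 329 - 0.465N_1 into the first: N_1(1 - 1.16·0.465) = 670 - 1.16·329.
So N_1* = 288/0.461 = 626, and then N_2* = 329 - 0.465·626 = 37.9.

N_1* ≈ 626, N_2* ≈ 37.9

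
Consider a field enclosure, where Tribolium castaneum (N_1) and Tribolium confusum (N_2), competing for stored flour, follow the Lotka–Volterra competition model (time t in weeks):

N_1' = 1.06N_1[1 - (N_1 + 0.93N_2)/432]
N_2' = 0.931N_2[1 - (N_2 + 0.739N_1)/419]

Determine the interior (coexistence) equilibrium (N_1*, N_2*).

Setting both brackets to zero gives the nullclines N_1 + 0.93N_2 = 432 and 0.739N_1 + N_2 = 419.
Substituting N_2 = 419 - 0.739N_1 into the first: N_1(1 - 0.93·0.739) = 432 - 0.93·419.
So N_1* = 42.3/0.313 = 135, and then N_2* = 419 - 0.739·135 = 319.

N_1* ≈ 135, N_2* ≈ 319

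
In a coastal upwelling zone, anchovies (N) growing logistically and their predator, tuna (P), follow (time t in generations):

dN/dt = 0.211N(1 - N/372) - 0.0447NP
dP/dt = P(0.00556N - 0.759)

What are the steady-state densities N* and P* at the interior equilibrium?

From dP/dt = 0 with P > 0: 0.00556N* = 0.759, so N* = 137.
Substitute into dN/dt = 0: 0.211(1 - 137/372) = 0.0447P*.
The bracket is 0.633, giving P* = 0.134/0.0447 = 2.99.

N* ≈ 137, P* ≈ 2.99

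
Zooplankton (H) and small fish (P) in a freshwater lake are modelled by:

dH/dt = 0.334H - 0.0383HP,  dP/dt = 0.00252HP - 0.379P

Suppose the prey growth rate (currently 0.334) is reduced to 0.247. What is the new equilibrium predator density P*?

At the interior fixed point, setting dH/dt = 0 with H > 0 fixes P* = (prey growth rate)/(HP coefficient) — independent of the other coefficients.
With the change, P* = 0.247/0.0383 = 6.45; it falls from 8.72.

P* ≈ 6.45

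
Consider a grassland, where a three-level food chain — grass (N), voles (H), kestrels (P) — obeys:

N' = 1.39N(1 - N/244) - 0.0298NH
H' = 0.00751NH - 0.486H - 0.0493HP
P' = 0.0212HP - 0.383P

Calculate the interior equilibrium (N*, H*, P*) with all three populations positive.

N* ≈ 149, H* ≈ 18.1, P* ≈ 12.9

From dP/dt = 0: 0.0212H* = 0.383, so H* = 18.1.
From dN/dt = 0: 1.39(1 - N*/244) = 0.0298·18.1, giving N* = 244·(1 - 0.387) = 149.
From dH/dt = 0: 0.00751·149 - 0.486 = 0.0493P*, so P* = 0.637/0.0493 = 12.9.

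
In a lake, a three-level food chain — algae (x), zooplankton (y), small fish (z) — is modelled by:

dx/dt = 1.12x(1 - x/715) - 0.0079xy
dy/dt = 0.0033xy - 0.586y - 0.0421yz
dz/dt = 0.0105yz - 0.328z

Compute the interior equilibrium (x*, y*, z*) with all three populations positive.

From dz/dt = 0: 0.0105y* = 0.328, so y* = 31.2.
From dx/dt = 0: 1.12(1 - x*/715) = 0.0079·31.2, giving x* = 715·(1 - 0.22) = 557.
From dy/dt = 0: 0.0033·557 - 0.586 = 0.0421z*, so z* = 1.25/0.0421 = 29.8.

x* ≈ 557, y* ≈ 31.2, z* ≈ 29.8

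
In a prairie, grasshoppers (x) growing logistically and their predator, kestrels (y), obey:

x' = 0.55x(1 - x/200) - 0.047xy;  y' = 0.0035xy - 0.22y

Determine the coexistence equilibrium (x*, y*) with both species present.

x* ≈ 62.9, y* ≈ 8.02

From dy/dt = 0 with y > 0: 0.0035x* = 0.22, so x* = 62.9.
Substitute into dx/dt = 0: 0.55(1 - 62.9/200) = 0.047y*.
The bracket is 0.686, giving y* = 0.377/0.047 = 8.02.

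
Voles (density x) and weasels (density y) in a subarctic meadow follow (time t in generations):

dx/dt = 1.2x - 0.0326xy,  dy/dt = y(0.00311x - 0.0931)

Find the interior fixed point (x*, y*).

x* ≈ 29.9, y* ≈ 36.8

Set dy/dt = 0 with y > 0: 0.00311x - 0.0931 = 0, so x* = 0.0931/0.00311 = 29.9.
Set dx/dt = 0 with x > 0: 1.2 - 0.0326y = 0, so y* = 1.2/0.0326 = 36.8.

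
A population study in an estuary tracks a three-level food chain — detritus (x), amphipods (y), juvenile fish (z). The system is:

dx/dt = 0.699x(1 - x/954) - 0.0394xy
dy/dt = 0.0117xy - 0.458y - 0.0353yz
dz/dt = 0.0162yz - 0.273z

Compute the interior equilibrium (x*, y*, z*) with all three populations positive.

From dz/dt = 0: 0.0162y* = 0.273, so y* = 16.9.
From dx/dt = 0: 0.699(1 - x*/954) = 0.0394·16.9, giving x* = 954·(1 - 0.95) = 47.8.
From dy/dt = 0: 0.0117·47.8 - 0.458 = 0.0353z*, so z* = 0.101/0.0353 = 2.87.

x* ≈ 47.8, y* ≈ 16.9, z* ≈ 2.87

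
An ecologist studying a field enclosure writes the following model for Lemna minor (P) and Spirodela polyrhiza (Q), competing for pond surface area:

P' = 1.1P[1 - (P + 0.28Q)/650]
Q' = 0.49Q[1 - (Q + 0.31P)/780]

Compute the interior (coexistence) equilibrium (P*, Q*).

Setting both brackets to zero gives the nullclines P + 0.28Q = 650 and 0.31P + Q = 780.
Substituting Q = 780 - 0.31P into the first: P(1 - 0.28·0.31) = 650 - 0.28·780.
So P* = 432/0.913 = 473, and then Q* = 780 - 0.31·473 = 633.

P* ≈ 473, Q* ≈ 633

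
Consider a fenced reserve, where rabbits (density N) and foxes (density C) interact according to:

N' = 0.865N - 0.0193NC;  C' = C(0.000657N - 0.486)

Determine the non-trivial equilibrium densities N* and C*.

Set dC/dt = 0 with C > 0: 0.000657N - 0.486 = 0, so N* = 0.486/0.000657 = 740.
Set dN/dt = 0 with N > 0: 0.865 - 0.0193C = 0, so C* = 0.865/0.0193 = 44.8.

N* ≈ 740, C* ≈ 44.8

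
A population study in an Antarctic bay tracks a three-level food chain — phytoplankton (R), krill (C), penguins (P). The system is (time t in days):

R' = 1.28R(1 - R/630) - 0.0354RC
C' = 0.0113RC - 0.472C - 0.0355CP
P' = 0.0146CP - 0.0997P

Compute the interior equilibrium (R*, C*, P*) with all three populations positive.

R* ≈ 511, C* ≈ 6.83, P* ≈ 149

From dP/dt = 0: 0.0146C* = 0.0997, so C* = 6.83.
From dR/dt = 0: 1.28(1 - R*/630) = 0.0354·6.83, giving R* = 630·(1 - 0.189) = 511.
From dC/dt = 0: 0.0113·511 - 0.472 = 0.0355P*, so P* = 5.3/0.0355 = 149.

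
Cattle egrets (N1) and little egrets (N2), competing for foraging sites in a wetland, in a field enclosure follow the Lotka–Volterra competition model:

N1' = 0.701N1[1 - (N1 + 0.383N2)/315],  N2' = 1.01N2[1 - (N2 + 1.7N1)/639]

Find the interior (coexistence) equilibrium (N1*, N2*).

N1* ≈ 201, N2* ≈ 297

Setting both brackets to zero gives the nullclines N1 + 0.383N2 = 315 and 1.7N1 + N2 = 639.
Substituting N2 = 639 - 1.7N1 into the first: N1(1 - 0.383·1.7) = 315 - 0.383·639.
So N1* = 70.3/0.349 = 201, and then N2* = 639 - 1.7·201 = 297.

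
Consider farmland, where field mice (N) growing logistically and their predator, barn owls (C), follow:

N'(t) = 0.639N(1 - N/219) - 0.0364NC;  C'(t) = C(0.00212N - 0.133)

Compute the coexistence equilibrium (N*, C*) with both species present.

N* ≈ 62.7, C* ≈ 12.5

From dC/dt = 0 with C > 0: 0.00212N* = 0.133, so N* = 62.7.
Substitute into dN/dt = 0: 0.639(1 - 62.7/219) = 0.0364C*.
The bracket is 0.714, giving C* = 0.456/0.0364 = 12.5.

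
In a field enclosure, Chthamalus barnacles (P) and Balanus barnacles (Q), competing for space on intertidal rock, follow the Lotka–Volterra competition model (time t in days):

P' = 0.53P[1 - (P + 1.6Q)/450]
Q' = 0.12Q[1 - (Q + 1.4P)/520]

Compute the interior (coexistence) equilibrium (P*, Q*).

Setting both brackets to zero gives the nullclines P + 1.6Q = 450 and 1.4P + Q = 520.
Substituting Q = 520 - 1.4P into the first: P(1 - 1.6·1.4) = 450 - 1.6·520.
So P* = -382/-1.24 = 308, and then Q* = 520 - 1.4·308 = 88.7.

P* ≈ 308, Q* ≈ 88.7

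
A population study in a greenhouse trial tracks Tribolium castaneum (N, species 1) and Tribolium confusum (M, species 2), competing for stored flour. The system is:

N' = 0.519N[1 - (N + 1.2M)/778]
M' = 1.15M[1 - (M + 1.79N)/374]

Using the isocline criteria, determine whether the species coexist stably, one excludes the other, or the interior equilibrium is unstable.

Compare the nullcline intercepts: K1/α12 = 778/1.2 = 648 > K2 = 374; K2/α21 = 374/1.79 = 209 < K1 = 778.
Since the inequalities point opposite ways, species 1 can invade but species 2 cannot.

species 1 excludes species 2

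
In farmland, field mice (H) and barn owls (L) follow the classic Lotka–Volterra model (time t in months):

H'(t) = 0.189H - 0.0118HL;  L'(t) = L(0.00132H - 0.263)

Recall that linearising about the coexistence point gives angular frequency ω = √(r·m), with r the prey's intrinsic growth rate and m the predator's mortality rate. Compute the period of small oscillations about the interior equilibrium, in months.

Here r = 0.189 and m = 0.263, so r·m = 0.0497.
ω = √0.0497 = 0.223 per month, hence T = 2π/ω ≈ 28.2 months.

T ≈ 28.2 months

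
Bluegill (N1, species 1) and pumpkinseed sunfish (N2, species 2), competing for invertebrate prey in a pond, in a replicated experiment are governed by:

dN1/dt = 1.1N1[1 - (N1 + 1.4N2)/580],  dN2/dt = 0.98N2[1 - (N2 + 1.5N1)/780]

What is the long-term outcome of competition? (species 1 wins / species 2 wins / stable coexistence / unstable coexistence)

unstable coexistence (outcome depends on initial conditions)

Compare the nullcline intercepts: K1/α12 = 580/1.4 = 414 < K2 = 780; K2/α21 = 780/1.5 = 520 < K1 = 580.
Since both are reversed, neither can invade when rare; the interior point is a saddle.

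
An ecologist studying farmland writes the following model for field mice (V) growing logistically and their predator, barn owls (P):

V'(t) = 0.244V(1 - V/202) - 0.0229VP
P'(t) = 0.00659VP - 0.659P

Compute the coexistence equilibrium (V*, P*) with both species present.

V* ≈ 100, P* ≈ 5.38

From dP/dt = 0 with P > 0: 0.00659V* = 0.659, so V* = 100.
Substitute into dV/dt = 0: 0.244(1 - 100/202) = 0.0229P*.
The bracket is 0.505, giving P* = 0.123/0.0229 = 5.38.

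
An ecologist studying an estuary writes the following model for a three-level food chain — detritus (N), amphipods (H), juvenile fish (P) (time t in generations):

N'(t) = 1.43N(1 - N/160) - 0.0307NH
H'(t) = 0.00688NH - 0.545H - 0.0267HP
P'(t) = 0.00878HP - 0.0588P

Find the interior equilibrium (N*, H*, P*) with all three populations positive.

From dP/dt = 0: 0.00878H* = 0.0588, so H* = 6.7.
From dN/dt = 0: 1.43(1 - N*/160) = 0.0307·6.7, giving N* = 160·(1 - 0.144) = 137.
From dH/dt = 0: 0.00688·137 - 0.545 = 0.0267P*, so P* = 0.398/0.0267 = 14.9.

N* ≈ 137, H* ≈ 6.7, P* ≈ 14.9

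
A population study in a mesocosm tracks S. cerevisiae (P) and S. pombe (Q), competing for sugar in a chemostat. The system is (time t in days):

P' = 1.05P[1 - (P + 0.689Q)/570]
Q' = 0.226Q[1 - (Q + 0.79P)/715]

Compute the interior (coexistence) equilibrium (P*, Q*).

Setting both brackets to zero gives the nullclines P + 0.689Q = 570 and 0.79P + Q = 715.
Substituting Q = 715 - 0.79P into the first: P(1 - 0.689·0.79) = 570 - 0.689·715.
So P* = 77.4/0.456 = 170, and then Q* = 715 - 0.79·170 = 581.

P* ≈ 170, Q* ≈ 581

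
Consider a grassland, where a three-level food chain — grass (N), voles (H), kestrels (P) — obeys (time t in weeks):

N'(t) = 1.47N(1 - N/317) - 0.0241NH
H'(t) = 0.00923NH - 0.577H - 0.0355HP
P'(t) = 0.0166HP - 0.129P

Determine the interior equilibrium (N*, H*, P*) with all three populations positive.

N* ≈ 277, H* ≈ 7.77, P* ≈ 55.7

From dP/dt = 0: 0.0166H* = 0.129, so H* = 7.77.
From dN/dt = 0: 1.47(1 - N*/317) = 0.0241·7.77, giving N* = 317·(1 - 0.127) = 277.
From dH/dt = 0: 0.00923·277 - 0.577 = 0.0355P*, so P* = 1.98/0.0355 = 55.7.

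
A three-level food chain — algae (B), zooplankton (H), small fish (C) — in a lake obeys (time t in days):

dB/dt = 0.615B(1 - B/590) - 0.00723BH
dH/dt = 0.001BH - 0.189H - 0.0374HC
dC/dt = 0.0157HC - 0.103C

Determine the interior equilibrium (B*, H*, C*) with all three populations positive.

B* ≈ 544, H* ≈ 6.56, C* ≈ 9.51

From dC/dt = 0: 0.0157H* = 0.103, so H* = 6.56.
From dB/dt = 0: 0.615(1 - B*/590) = 0.00723·6.56, giving B* = 590·(1 - 0.0771) = 544.
From dH/dt = 0: 0.001·544 - 0.189 = 0.0374C*, so C* = 0.355/0.0374 = 9.51.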